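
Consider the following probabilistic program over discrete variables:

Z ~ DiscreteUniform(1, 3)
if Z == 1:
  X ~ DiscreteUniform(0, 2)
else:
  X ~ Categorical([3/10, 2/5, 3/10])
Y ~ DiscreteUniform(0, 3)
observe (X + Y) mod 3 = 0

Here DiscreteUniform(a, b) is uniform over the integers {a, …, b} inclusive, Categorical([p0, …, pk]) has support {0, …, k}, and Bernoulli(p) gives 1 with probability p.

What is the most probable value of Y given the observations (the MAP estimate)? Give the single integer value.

argmax_v P(Y = v | obs) = 2

Enumerate traces; 12 have nonzero weight after conditioning:
  (Z=1, X=0, Y=0) weight 1/36
  (Z=1, X=0, Y=3) weight 1/36
  (Z=1, X=1, Y=2) weight 1/36
  (Z=1, X=2, Y=1) weight 1/36
  (Z=2, X=0, Y=0) weight 1/40
  (Z=2, X=0, Y=3) weight 1/40
  (Z=2, X=1, Y=2) weight 1/30
  (Z=2, X=2, Y=1) weight 1/40
  … 4 more
Group by Y:
  weight(Y=0) = 7/90
  weight(Y=1) = 7/90
  weight(Y=2) = 17/180
  weight(Y=3) = 7/90
Total weight = 7/90 + 7/90 + 17/180 + 7/90 = 59/180
P(Y=0 | obs) = 7/90 / 59/180 = 14/59
P(Y=1 | obs) = 7/90 / 59/180 = 14/59
P(Y=2 | obs) = 17/180 / 59/180 = 17/59
P(Y=3 | obs) = 7/90 / 59/180 = 14/59
argmax = 2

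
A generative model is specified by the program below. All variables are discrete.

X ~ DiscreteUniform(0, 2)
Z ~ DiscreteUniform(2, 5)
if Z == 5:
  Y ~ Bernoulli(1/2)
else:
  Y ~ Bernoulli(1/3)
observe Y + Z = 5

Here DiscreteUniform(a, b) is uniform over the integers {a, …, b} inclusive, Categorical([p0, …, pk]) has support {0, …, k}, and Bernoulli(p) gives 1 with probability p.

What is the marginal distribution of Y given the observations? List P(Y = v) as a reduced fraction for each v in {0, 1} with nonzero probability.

Enumerate traces; 6 have nonzero weight after conditioning:
  (X=0, Z=4, Y=1) weight 1/36
  (X=0, Z=5, Y=0) weight 1/24
  (X=1, Z=4, Y=1) weight 1/36
  (X=1, Z=5, Y=0) weight 1/24
  (X=2, Z=4, Y=1) weight 1/36
  (X=2, Z=5, Y=0) weight 1/24
Group by Y:
  weight(Y=0) = 1/8
  weight(Y=1) = 1/12
Total weight = 1/8 + 1/12 = 5/24
P(Y=0 | obs) = 1/8 / 5/24 = 3/5
P(Y=1 | obs) = 1/12 / 5/24 = 2/5

P(Y=0) = 3/5, P(Y=1) = 2/5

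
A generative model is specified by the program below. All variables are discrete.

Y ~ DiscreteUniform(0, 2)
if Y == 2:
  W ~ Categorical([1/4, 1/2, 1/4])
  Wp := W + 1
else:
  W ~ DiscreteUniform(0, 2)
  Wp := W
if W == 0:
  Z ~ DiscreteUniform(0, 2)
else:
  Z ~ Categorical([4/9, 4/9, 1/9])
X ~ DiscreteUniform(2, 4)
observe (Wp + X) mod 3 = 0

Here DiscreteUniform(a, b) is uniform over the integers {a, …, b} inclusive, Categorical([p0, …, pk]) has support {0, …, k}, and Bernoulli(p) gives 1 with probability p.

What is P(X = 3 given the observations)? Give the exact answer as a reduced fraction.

P(X = 3 | obs) = 11/36

Enumerate traces; 27 have nonzero weight after conditioning:
  (Y=0, W=0, Z=0, X=3) weight 1/81
  (Y=0, W=0, Z=1, X=3) weight 1/81
  (Y=0, W=0, Z=2, X=3) weight 1/81
  (Y=0, W=1, Z=0, X=2) weight 4/243
  (Y=0, W=1, Z=1, X=2) weight 4/243
  (Y=0, W=1, Z=2, X=2) weight 1/243
  (Y=0, W=2, Z=0, X=4) weight 4/243
  (Y=0, W=2, Z=1, X=4) weight 4/243
  … 19 more
Group by X:
  weight(X=2) = 11/108
  weight(X=3) = 11/108
  weight(X=4) = 7/54
Total weight = 11/108 + 11/108 + 7/54 = 1/3
P(X=2 | obs) = 11/108 / 1/3 = 11/36
P(X=3 | obs) = 11/108 / 1/3 = 11/36
P(X=4 | obs) = 7/54 / 1/3 = 7/18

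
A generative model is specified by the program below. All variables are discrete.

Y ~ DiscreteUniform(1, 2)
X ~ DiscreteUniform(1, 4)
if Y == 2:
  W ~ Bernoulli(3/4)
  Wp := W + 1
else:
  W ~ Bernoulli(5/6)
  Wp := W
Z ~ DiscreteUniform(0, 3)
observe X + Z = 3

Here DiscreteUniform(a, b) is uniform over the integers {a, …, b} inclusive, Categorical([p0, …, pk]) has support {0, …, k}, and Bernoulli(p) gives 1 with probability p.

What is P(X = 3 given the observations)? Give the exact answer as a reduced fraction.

Enumerate traces; 12 have nonzero weight after conditioning:
  (Y=1, X=1, W=0, Z=2) weight 1/192
  (Y=1, X=1, W=1, Z=2) weight 5/192
  (Y=1, X=2, W=0, Z=1) weight 1/192
  (Y=1, X=2, W=1, Z=1) weight 5/192
  (Y=1, X=3, W=0, Z=0) weight 1/192
  (Y=1, X=3, W=1, Z=0) weight 5/192
  (Y=2, X=1, W=0, Z=2) weight 1/128
  (Y=2, X=1, W=1, Z=2) weight 3/128
  … 4 more
Group by X:
  weight(X=1) = 1/16
  weight(X=2) = 1/16
  weight(X=3) = 1/16
Total weight = 1/16 + 1/16 + 1/16 = 3/16
P(X=1 | obs) = 1/16 / 3/16 = 1/3
P(X=2 | obs) = 1/16 / 3/16 = 1/3
P(X=3 | obs) = 1/16 / 3/16 = 1/3

P(X = 3 | obs) = 1/3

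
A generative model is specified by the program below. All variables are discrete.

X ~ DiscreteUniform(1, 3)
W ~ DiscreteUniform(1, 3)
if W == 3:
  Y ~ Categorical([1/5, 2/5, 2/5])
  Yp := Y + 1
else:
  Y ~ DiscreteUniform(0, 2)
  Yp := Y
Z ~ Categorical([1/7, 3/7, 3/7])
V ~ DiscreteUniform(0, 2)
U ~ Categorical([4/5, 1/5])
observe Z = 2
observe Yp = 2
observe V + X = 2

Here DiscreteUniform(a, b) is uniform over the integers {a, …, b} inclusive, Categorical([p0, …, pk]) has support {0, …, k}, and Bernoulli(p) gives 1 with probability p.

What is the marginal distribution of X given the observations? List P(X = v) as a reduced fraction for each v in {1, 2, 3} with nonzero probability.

P(X=1) = 1/2, P(X=2) = 1/2

Enumerate traces; 12 have nonzero weight after conditioning:
  (X=1, W=1, Y=2, Z=2, V=1, U=0) weight 4/945
  (X=1, W=1, Y=2, Z=2, V=1, U=1) weight 1/945
  (X=1, W=2, Y=2, Z=2, V=1, U=0) weight 4/945
  (X=1, W=2, Y=2, Z=2, V=1, U=1) weight 1/945
  (X=1, W=3, Y=1, Z=2, V=1, U=0) weight 8/1575
  (X=1, W=3, Y=1, Z=2, V=1, U=1) weight 2/1575
  (X=2, W=1, Y=2, Z=2, V=0, U=0) weight 4/945
  (X=2, W=1, Y=2, Z=2, V=0, U=1) weight 1/945
  … 4 more
Group by X:
  weight(X=1) = 16/945
  weight(X=2) = 16/945
Total weight = 16/945 + 16/945 = 32/945
P(X=1 | obs) = 16/945 / 32/945 = 1/2
P(X=2 | obs) = 16/945 / 32/945 = 1/2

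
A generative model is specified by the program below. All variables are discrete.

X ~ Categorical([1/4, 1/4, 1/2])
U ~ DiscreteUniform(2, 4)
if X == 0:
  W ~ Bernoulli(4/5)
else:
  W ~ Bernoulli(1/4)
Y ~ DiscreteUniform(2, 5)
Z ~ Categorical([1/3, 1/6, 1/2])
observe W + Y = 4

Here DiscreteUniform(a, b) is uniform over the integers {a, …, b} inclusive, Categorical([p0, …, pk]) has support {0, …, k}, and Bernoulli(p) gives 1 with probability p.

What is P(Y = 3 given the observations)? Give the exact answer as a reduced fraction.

Enumerate traces; 54 have nonzero weight after conditioning:
  (X=0, U=2, W=0, Y=4, Z=0) weight 1/720
  (X=0, U=2, W=0, Y=4, Z=1) weight 1/1440
  (X=0, U=2, W=0, Y=4, Z=2) weight 1/480
  (X=0, U=2, W=1, Y=3, Z=0) weight 1/180
  (X=0, U=2, W=1, Y=3, Z=1) weight 1/360
  (X=0, U=2, W=1, Y=3, Z=2) weight 1/120
  (X=0, U=3, W=0, Y=4, Z=0) weight 1/720
  (X=0, U=3, W=0, Y=4, Z=1) weight 1/1440
  … 46 more
Group by Y:
  weight(Y=3) = 31/320
  weight(Y=4) = 49/320
Total weight = 31/320 + 49/320 = 1/4
P(Y=3 | obs) = 31/320 / 1/4 = 31/80
P(Y=4 | obs) = 49/320 / 1/4 = 49/80

P(Y = 3 | obs) = 31/80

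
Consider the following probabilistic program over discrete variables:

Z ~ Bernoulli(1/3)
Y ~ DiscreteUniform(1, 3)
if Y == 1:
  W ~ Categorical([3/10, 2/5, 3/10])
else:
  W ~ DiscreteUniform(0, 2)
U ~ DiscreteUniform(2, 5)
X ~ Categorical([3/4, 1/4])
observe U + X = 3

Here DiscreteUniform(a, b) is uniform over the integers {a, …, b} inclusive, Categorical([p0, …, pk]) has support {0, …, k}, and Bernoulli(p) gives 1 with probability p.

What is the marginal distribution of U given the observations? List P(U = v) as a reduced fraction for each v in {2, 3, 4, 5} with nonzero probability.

Enumerate traces; 36 have nonzero weight after conditioning:
  (Z=0, Y=1, W=0, U=2, X=1) weight 1/240
  (Z=0, Y=1, W=0, U=3, X=0) weight 1/80
  (Z=0, Y=1, W=1, U=2, X=1) weight 1/180
  (Z=0, Y=1, W=1, U=3, X=0) weight 1/60
  (Z=0, Y=1, W=2, U=2, X=1) weight 1/240
  (Z=0, Y=1, W=2, U=3, X=0) weight 1/80
  (Z=0, Y=2, W=0, U=2, X=1) weight 1/216
  (Z=0, Y=2, W=0, U=3, X=0) weight 1/72
  … 28 more
Group by U:
  weight(U=2) = 1/16
  weight(U=3) = 3/16
Total weight = 1/16 + 3/16 = 1/4
P(U=2 | obs) = 1/16 / 1/4 = 1/4
P(U=3 | obs) = 3/16 / 1/4 = 3/4

P(U=2) = 1/4, P(U=3) = 3/4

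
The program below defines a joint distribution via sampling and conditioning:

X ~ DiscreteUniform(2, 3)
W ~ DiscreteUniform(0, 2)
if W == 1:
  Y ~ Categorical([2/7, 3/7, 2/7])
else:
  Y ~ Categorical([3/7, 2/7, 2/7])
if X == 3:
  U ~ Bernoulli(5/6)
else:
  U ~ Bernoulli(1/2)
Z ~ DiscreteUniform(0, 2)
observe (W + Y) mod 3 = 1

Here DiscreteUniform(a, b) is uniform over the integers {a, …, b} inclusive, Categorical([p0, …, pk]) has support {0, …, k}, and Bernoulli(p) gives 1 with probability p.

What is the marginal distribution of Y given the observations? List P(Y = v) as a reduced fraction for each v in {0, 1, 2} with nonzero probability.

Enumerate traces; 36 have nonzero weight after conditioning:
  (X=2, W=0, Y=1, U=0, Z=0) weight 1/126
  (X=2, W=0, Y=1, U=0, Z=1) weight 1/126
  (X=2, W=0, Y=1, U=0, Z=2) weight 1/126
  (X=2, W=0, Y=1, U=1, Z=0) weight 1/126
  (X=2, W=0, Y=1, U=1, Z=1) weight 1/126
  (X=2, W=0, Y=1, U=1, Z=2) weight 1/126
  (X=2, W=1, Y=0, U=0, Z=0) weight 1/126
  (X=2, W=1, Y=0, U=0, Z=1) weight 1/126
  (X=2, W=2, Y=2, U=0, Z=0) weight 1/126
  … 27 more
Group by Y:
  weight(Y=0) = 2/21
  weight(Y=1) = 2/21
  weight(Y=2) = 2/21
Total weight = 2/21 + 2/21 + 2/21 = 2/7
P(Y=0 | obs) = 2/21 / 2/7 = 1/3
P(Y=1 | obs) = 2/21 / 2/7 = 1/3
P(Y=2 | obs) = 2/21 / 2/7 = 1/3

P(Y=0) = 1/3, P(Y=1) = 1/3, P(Y=2) = 1/3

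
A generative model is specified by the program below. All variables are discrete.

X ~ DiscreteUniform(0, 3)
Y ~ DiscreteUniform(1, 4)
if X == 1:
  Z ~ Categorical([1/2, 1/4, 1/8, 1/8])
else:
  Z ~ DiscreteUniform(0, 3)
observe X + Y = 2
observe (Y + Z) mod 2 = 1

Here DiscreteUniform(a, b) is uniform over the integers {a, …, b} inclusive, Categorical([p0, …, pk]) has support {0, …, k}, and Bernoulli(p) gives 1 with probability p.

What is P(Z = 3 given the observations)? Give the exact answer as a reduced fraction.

Enumerate traces; 4 have nonzero weight after conditioning:
  (X=0, Y=2, Z=1) weight 1/64
  (X=0, Y=2, Z=3) weight 1/64
  (X=1, Y=1, Z=0) weight 1/32
  (X=1, Y=1, Z=2) weight 1/128
Group by Z:
  weight(Z=0) = 1/32
  weight(Z=1) = 1/64
  weight(Z=2) = 1/128
  weight(Z=3) = 1/64
Total weight = 1/32 + 1/64 + 1/128 + 1/64 = 9/128
P(Z=0 | obs) = 1/32 / 9/128 = 4/9
P(Z=1 | obs) = 1/64 / 9/128 = 2/9
P(Z=2 | obs) = 1/128 / 9/128 = 1/9
P(Z=3 | obs) = 1/64 / 9/128 = 2/9

P(Z = 3 | obs) = 2/9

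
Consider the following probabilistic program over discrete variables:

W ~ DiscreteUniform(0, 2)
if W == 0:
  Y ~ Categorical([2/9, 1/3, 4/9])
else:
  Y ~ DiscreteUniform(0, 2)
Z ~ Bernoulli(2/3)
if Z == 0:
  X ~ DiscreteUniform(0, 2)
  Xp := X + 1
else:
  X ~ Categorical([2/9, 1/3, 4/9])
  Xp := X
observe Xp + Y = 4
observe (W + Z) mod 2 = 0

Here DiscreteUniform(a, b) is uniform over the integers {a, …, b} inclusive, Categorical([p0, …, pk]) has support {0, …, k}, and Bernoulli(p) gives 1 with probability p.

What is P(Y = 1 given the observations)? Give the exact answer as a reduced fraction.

P(Y = 1 | obs) = 2/7

Enumerate traces; 5 have nonzero weight after conditioning:
  (W=0, Y=1, Z=0, X=2) weight 1/81
  (W=0, Y=2, Z=0, X=1) weight 4/243
  (W=1, Y=2, Z=1, X=2) weight 8/243
  (W=2, Y=1, Z=0, X=2) weight 1/81
  (W=2, Y=2, Z=0, X=1) weight 1/81
Group by Y:
  weight(Y=1) = 2/81
  weight(Y=2) = 5/81
Total weight = 2/81 + 5/81 = 7/81
P(Y=1 | obs) = 2/81 / 7/81 = 2/7
P(Y=2 | obs) = 5/81 / 7/81 = 5/7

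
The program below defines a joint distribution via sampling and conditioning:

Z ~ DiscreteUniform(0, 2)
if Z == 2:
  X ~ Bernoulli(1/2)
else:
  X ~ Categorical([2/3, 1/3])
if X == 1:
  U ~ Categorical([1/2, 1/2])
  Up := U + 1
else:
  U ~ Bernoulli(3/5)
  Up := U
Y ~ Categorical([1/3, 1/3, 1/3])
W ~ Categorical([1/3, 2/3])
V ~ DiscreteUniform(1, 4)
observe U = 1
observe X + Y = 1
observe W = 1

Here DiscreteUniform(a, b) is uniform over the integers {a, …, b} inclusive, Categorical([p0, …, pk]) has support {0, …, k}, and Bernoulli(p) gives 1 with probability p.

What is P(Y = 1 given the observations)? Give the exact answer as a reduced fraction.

P(Y = 1 | obs) = 66/101

Enumerate traces; 24 have nonzero weight after conditioning:
  (Z=0, X=0, U=1, Y=1, W=1, V=1) weight 1/135
  (Z=0, X=0, U=1, Y=1, W=1, V=2) weight 1/135
  (Z=0, X=0, U=1, Y=1, W=1, V=3) weight 1/135
  (Z=0, X=0, U=1, Y=1, W=1, V=4) weight 1/135
  (Z=0, X=1, U=1, Y=0, W=1, V=1) weight 1/324
  (Z=0, X=1, U=1, Y=0, W=1, V=2) weight 1/324
  (Z=0, X=1, U=1, Y=0, W=1, V=3) weight 1/324
  (Z=0, X=1, U=1, Y=0, W=1, V=4) weight 1/324
  … 16 more
Group by Y:
  weight(Y=0) = 7/162
  weight(Y=1) = 11/135
Total weight = 7/162 + 11/135 = 101/810
P(Y=0 | obs) = 7/162 / 101/810 = 35/101
P(Y=1 | obs) = 11/135 / 101/810 = 66/101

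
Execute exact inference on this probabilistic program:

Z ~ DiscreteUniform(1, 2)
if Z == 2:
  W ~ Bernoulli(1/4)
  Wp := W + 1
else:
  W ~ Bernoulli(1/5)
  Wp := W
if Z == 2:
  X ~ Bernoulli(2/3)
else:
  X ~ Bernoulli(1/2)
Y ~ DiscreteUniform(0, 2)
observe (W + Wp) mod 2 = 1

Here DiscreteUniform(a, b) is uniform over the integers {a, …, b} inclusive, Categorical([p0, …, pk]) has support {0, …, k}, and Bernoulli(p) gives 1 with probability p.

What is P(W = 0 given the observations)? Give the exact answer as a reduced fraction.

P(W = 0 | obs) = 3/4

Enumerate traces; 12 have nonzero weight after conditioning:
  (Z=2, W=0, X=0, Y=0) weight 1/24
  (Z=2, W=0, X=0, Y=1) weight 1/24
  (Z=2, W=0, X=0, Y=2) weight 1/24
  (Z=2, W=0, X=1, Y=0) weight 1/12
  (Z=2, W=0, X=1, Y=1) weight 1/12
  (Z=2, W=0, X=1, Y=2) weight 1/12
  (Z=2, W=1, X=0, Y=0) weight 1/72
  (Z=2, W=1, X=0, Y=1) weight 1/72
  … 4 more
Group by W:
  weight(W=0) = 3/8
  weight(W=1) = 1/8
Total weight = 3/8 + 1/8 = 1/2
P(W=0 | obs) = 3/8 / 1/2 = 3/4
P(W=1 | obs) = 1/8 / 1/2 = 1/4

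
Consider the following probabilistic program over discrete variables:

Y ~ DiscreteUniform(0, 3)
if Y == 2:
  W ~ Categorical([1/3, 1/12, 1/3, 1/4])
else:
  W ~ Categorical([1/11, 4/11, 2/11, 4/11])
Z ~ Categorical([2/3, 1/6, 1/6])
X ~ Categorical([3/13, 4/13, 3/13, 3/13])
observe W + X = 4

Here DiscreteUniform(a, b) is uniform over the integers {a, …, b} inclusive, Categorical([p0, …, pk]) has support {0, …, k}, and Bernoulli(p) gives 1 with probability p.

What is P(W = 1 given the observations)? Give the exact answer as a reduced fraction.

Enumerate traces; 36 have nonzero weight after conditioning:
  (Y=0, W=1, Z=0, X=3) weight 2/143
  (Y=0, W=1, Z=1, X=3) weight 1/286
  (Y=0, W=1, Z=2, X=3) weight 1/286
  (Y=0, W=2, Z=0, X=2) weight 1/143
  (Y=0, W=2, Z=1, X=2) weight 1/572
  (Y=0, W=2, Z=2, X=2) weight 1/572
  (Y=0, W=3, Z=0, X=1) weight 8/429
  (Y=0, W=3, Z=1, X=1) weight 2/429
  … 28 more
Group by W:
  weight(W=1) = 155/2288
  weight(W=2) = 29/572
  weight(W=3) = 59/572
Total weight = 155/2288 + 29/572 + 59/572 = 39/176
P(W=1 | obs) = 155/2288 / 39/176 = 155/507
P(W=2 | obs) = 29/572 / 39/176 = 116/507
P(W=3 | obs) = 59/572 / 39/176 = 236/507

P(W = 1 | obs) = 155/507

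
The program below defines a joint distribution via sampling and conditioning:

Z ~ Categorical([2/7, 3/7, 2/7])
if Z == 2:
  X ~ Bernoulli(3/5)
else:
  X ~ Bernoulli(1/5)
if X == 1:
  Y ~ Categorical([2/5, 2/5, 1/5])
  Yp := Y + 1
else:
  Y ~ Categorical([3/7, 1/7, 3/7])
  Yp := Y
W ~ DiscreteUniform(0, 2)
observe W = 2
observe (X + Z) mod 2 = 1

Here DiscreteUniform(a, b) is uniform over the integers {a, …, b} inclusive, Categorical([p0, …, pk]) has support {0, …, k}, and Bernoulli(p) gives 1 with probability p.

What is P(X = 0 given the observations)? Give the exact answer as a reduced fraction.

Enumerate traces; 9 have nonzero weight after conditioning:
  (Z=0, X=1, Y=0, W=2) weight 4/525
  (Z=0, X=1, Y=1, W=2) weight 4/525
  (Z=0, X=1, Y=2, W=2) weight 2/525
  (Z=1, X=0, Y=0, W=2) weight 12/245
  (Z=1, X=0, Y=1, W=2) weight 4/245
  (Z=1, X=0, Y=2, W=2) weight 12/245
  (Z=2, X=1, Y=0, W=2) weight 4/175
  (Z=2, X=1, Y=1, W=2) weight 4/175
  … 1 more
Group by X:
  weight(X=0) = 4/35
  weight(X=1) = 8/105
Total weight = 4/35 + 8/105 = 4/21
P(X=0 | obs) = 4/35 / 4/21 = 3/5
P(X=1 | obs) = 8/105 / 4/21 = 2/5

P(X = 0 | obs) = 3/5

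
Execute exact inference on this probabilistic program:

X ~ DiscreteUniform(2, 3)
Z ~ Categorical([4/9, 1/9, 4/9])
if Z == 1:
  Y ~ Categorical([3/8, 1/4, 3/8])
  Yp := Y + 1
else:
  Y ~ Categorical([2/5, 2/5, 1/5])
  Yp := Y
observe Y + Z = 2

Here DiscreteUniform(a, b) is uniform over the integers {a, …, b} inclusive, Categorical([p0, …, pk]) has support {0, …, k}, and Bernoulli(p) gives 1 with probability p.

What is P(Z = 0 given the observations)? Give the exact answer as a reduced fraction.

P(Z = 0 | obs) = 16/53

Enumerate traces; 6 have nonzero weight after conditioning:
  (X=2, Z=0, Y=2) weight 2/45
  (X=2, Z=1, Y=1) weight 1/72
  (X=2, Z=2, Y=0) weight 4/45
  (X=3, Z=0, Y=2) weight 2/45
  (X=3, Z=1, Y=1) weight 1/72
  (X=3, Z=2, Y=0) weight 4/45
Group by Z:
  weight(Z=0) = 4/45
  weight(Z=1) = 1/36
  weight(Z=2) = 8/45
Total weight = 4/45 + 1/36 + 8/45 = 53/180
P(Z=0 | obs) = 4/45 / 53/180 = 16/53
P(Z=1 | obs) = 1/36 / 53/180 = 5/53
P(Z=2 | obs) = 8/45 / 53/180 = 32/53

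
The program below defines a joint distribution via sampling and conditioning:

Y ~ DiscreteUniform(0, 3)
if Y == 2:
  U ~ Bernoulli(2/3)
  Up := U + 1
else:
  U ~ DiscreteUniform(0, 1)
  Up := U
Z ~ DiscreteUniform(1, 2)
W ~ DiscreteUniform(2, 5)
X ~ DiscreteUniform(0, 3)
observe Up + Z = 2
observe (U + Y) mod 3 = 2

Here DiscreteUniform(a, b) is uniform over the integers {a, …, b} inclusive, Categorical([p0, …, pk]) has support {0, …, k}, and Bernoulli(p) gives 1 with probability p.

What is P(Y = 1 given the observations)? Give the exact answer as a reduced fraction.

P(Y = 1 | obs) = 3/5

Enumerate traces; 32 have nonzero weight after conditioning:
  (Y=1, U=1, Z=1, W=2, X=0) weight 1/256
  (Y=1, U=1, Z=1, W=2, X=1) weight 1/256
  (Y=1, U=1, Z=1, W=2, X=2) weight 1/256
  (Y=1, U=1, Z=1, W=2, X=3) weight 1/256
  (Y=1, U=1, Z=1, W=3, X=0) weight 1/256
  (Y=1, U=1, Z=1, W=3, X=1) weight 1/256
  (Y=1, U=1, Z=1, W=3, X=2) weight 1/256
  (Y=1, U=1, Z=1, W=3, X=3) weight 1/256
  (Y=2, U=0, Z=1, W=2, X=0) weight 1/384
  … 23 more
Group by Y:
  weight(Y=1) = 1/16
  weight(Y=2) = 1/24
Total weight = 1/16 + 1/24 = 5/48
P(Y=1 | obs) = 1/16 / 5/48 = 3/5
P(Y=2 | obs) = 1/24 / 5/48 = 2/5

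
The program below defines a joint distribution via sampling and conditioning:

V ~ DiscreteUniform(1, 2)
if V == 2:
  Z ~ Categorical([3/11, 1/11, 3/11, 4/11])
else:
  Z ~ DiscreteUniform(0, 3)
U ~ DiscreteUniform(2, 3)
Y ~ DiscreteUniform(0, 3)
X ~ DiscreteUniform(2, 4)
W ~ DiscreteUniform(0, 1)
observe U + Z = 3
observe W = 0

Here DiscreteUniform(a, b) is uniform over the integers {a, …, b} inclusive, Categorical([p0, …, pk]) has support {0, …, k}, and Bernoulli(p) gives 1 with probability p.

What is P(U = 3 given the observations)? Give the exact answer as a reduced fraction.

Enumerate traces; 48 have nonzero weight after conditioning:
  (V=1, Z=0, U=3, Y=0, X=2, W=0) weight 1/384
  (V=1, Z=0, U=3, Y=0, X=3, W=0) weight 1/384
  (V=1, Z=0, U=3, Y=0, X=4, W=0) weight 1/384
  (V=1, Z=0, U=3, Y=1, X=2, W=0) weight 1/384
  (V=1, Z=0, U=3, Y=1, X=3, W=0) weight 1/384
  (V=1, Z=0, U=3, Y=1, X=4, W=0) weight 1/384
  (V=1, Z=0, U=3, Y=2, X=2, W=0) weight 1/384
  (V=1, Z=0, U=3, Y=2, X=3, W=0) weight 1/384
  (V=1, Z=1, U=2, Y=0, X=2, W=0) weight 1/384
  … 39 more
Group by U:
  weight(U=2) = 15/352
  weight(U=3) = 23/352
Total weight = 15/352 + 23/352 = 19/176
P(U=2 | obs) = 15/352 / 19/176 = 15/38
P(U=3 | obs) = 23/352 / 19/176 = 23/38

P(U = 3 | obs) = 23/38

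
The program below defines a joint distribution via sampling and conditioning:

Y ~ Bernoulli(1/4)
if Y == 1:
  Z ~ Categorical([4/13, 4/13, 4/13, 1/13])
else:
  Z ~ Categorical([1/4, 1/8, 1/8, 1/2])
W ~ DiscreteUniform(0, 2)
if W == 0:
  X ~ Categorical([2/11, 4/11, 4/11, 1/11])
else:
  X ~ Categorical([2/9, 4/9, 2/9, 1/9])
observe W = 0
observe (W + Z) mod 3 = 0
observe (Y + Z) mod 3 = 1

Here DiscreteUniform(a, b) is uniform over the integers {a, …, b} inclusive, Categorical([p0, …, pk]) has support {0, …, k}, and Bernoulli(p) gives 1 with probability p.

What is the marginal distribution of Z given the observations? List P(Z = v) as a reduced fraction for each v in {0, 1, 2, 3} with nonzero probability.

P(Z=0) = 4/5, P(Z=3) = 1/5

Enumerate traces; 8 have nonzero weight after conditioning:
  (Y=1, Z=0, W=0, X=0) weight 2/429
  (Y=1, Z=0, W=0, X=1) weight 4/429
  (Y=1, Z=0, W=0, X=2) weight 4/429
  (Y=1, Z=0, W=0, X=3) weight 1/429
  (Y=1, Z=3, W=0, X=0) weight 1/858
  (Y=1, Z=3, W=0, X=1) weight 1/429
  (Y=1, Z=3, W=0, X=2) weight 1/429
  (Y=1, Z=3, W=0, X=3) weight 1/1716
Group by Z:
  weight(Z=0) = 1/39
  weight(Z=3) = 1/156
Total weight = 1/39 + 1/156 = 5/156
P(Z=0 | obs) = 1/39 / 5/156 = 4/5
P(Z=3 | obs) = 1/156 / 5/156 = 1/5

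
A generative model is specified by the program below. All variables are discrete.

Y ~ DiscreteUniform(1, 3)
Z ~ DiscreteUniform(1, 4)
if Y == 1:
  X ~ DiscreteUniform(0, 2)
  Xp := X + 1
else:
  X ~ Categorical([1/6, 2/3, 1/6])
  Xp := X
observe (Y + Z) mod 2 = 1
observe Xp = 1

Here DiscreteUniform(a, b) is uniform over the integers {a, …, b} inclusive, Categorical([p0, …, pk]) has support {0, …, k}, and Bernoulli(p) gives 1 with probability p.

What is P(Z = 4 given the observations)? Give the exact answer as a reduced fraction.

Enumerate traces; 6 have nonzero weight after conditioning:
  (Y=1, Z=2, X=0) weight 1/36
  (Y=1, Z=4, X=0) weight 1/36
  (Y=2, Z=1, X=1) weight 1/18
  (Y=2, Z=3, X=1) weight 1/18
  (Y=3, Z=2, X=1) weight 1/18
  (Y=3, Z=4, X=1) weight 1/18
Group by Z:
  weight(Z=1) = 1/18
  weight(Z=2) = 1/12
  weight(Z=3) = 1/18
  weight(Z=4) = 1/12
Total weight = 1/18 + 1/12 + 1/18 + 1/12 = 5/18
P(Z=1 | obs) = 1/18 / 5/18 = 1/5
P(Z=2 | obs) = 1/12 / 5/18 = 3/10
P(Z=3 | obs) = 1/18 / 5/18 = 1/5
P(Z=4 | obs) = 1/12 / 5/18 = 3/10

P(Z = 4 | obs) = 3/10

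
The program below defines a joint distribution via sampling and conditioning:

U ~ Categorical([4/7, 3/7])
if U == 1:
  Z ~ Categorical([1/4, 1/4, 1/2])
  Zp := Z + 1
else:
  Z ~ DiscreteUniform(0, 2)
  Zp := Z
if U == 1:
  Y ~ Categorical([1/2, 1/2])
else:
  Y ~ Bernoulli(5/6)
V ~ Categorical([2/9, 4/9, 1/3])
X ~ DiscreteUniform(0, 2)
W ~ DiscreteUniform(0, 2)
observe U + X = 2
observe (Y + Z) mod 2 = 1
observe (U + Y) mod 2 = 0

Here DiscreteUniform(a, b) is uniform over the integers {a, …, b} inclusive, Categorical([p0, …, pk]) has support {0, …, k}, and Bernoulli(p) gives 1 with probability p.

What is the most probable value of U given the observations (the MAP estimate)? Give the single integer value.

argmax_v P(U = v | obs) = 1

Enumerate traces; 27 have nonzero weight after conditioning:
  (U=0, Z=1, Y=0, V=0, X=2, W=0) weight 4/5103
  (U=0, Z=1, Y=0, V=0, X=2, W=1) weight 4/5103
  (U=0, Z=1, Y=0, V=0, X=2, W=2) weight 4/5103
  (U=0, Z=1, Y=0, V=1, X=2, W=0) weight 8/5103
  (U=0, Z=1, Y=0, V=1, X=2, W=1) weight 8/5103
  (U=0, Z=1, Y=0, V=1, X=2, W=2) weight 8/5103
  (U=0, Z=1, Y=0, V=2, X=2, W=0) weight 2/1701
  (U=0, Z=1, Y=0, V=2, X=2, W=1) weight 2/1701
  (U=1, Z=0, Y=1, V=0, X=1, W=0) weight 1/756
  … 18 more
Group by U:
  weight(U=0) = 2/189
  weight(U=1) = 3/56
Total weight = 2/189 + 3/56 = 97/1512
P(U=0 | obs) = 2/189 / 97/1512 = 16/97
P(U=1 | obs) = 3/56 / 97/1512 = 81/97
argmax = 1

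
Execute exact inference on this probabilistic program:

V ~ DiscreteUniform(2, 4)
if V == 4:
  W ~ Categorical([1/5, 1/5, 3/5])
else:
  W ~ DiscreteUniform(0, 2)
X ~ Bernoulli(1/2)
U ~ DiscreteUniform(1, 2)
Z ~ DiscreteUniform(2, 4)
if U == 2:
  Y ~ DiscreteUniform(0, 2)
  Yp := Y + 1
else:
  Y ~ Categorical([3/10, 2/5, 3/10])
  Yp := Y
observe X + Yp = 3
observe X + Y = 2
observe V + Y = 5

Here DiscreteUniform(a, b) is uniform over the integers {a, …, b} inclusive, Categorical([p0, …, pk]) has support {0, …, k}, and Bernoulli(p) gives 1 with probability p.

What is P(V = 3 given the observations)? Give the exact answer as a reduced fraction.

Enumerate traces; 18 have nonzero weight after conditioning:
  (V=3, W=0, X=0, U=2, Z=2, Y=2) weight 1/324
  (V=3, W=0, X=0, U=2, Z=3, Y=2) weight 1/324
  (V=3, W=0, X=0, U=2, Z=4, Y=2) weight 1/324
  (V=3, W=1, X=0, U=2, Z=2, Y=2) weight 1/324
  (V=3, W=1, X=0, U=2, Z=3, Y=2) weight 1/324
  (V=3, W=1, X=0, U=2, Z=4, Y=2) weight 1/324
  (V=3, W=2, X=0, U=2, Z=2, Y=2) weight 1/324
  (V=3, W=2, X=0, U=2, Z=3, Y=2) weight 1/324
  (V=4, W=0, X=1, U=2, Z=2, Y=1) weight 1/540
  … 9 more
Group by V:
  weight(V=3) = 1/36
  weight(V=4) = 1/36
Total weight = 1/36 + 1/36 = 1/18
P(V=3 | obs) = 1/36 / 1/18 = 1/2
P(V=4 | obs) = 1/36 / 1/18 = 1/2

P(V = 3 | obs) = 1/2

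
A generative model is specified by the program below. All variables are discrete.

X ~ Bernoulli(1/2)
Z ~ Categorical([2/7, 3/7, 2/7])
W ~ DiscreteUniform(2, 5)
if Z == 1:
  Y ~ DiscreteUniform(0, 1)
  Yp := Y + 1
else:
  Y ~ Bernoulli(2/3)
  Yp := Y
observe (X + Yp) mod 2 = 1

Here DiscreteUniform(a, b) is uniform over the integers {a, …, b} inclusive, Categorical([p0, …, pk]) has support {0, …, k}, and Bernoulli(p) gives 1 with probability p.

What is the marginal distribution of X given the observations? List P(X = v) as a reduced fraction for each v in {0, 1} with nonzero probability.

Enumerate traces; 24 have nonzero weight after conditioning:
  (X=0, Z=0, W=2, Y=1) weight 1/42
  (X=0, Z=0, W=3, Y=1) weight 1/42
  (X=0, Z=0, W=4, Y=1) weight 1/42
  (X=0, Z=0, W=5, Y=1) weight 1/42
  (X=0, Z=1, W=2, Y=0) weight 3/112
  (X=0, Z=1, W=3, Y=0) weight 3/112
  (X=0, Z=1, W=4, Y=0) weight 3/112
  (X=0, Z=1, W=5, Y=0) weight 3/112
  (X=1, Z=0, W=2, Y=0) weight 1/84
  … 15 more
Group by X:
  weight(X=0) = 25/84
  weight(X=1) = 17/84
Total weight = 25/84 + 17/84 = 1/2
P(X=0 | obs) = 25/84 / 1/2 = 25/42
P(X=1 | obs) = 17/84 / 1/2 = 17/42

P(X=0) = 25/42, P(X=1) = 17/42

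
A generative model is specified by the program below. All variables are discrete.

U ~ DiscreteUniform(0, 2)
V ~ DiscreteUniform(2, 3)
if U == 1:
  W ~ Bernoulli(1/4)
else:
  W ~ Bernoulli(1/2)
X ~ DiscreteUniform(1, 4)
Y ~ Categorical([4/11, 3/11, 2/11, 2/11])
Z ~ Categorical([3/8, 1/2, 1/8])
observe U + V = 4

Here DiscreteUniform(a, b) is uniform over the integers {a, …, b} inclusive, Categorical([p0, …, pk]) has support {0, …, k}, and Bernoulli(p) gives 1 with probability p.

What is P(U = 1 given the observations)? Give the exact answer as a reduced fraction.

Enumerate traces; 192 have nonzero weight after conditioning:
  (U=1, V=3, W=0, X=1, Y=0, Z=0) weight 3/704
  (U=1, V=3, W=0, X=1, Y=0, Z=1) weight 1/176
  (U=1, V=3, W=0, X=1, Y=0, Z=2) weight 1/704
  (U=1, V=3, W=0, X=1, Y=1, Z=0) weight 9/2816
  (U=1, V=3, W=0, X=1, Y=1, Z=1) weight 3/704
  (U=1, V=3, W=0, X=1, Y=1, Z=2) weight 3/2816
  (U=1, V=3, W=0, X=1, Y=2, Z=0) weight 3/1408
  (U=1, V=3, W=0, X=1, Y=2, Z=1) weight 1/352
  (U=2, V=2, W=0, X=1, Y=0, Z=0) weight 1/352
  … 183 more
Group by U:
  weight(U=1) = 1/6
  weight(U=2) = 1/6
Total weight = 1/6 + 1/6 = 1/3
P(U=1 | obs) = 1/6 / 1/3 = 1/2
P(U=2 | obs) = 1/6 / 1/3 = 1/2

P(U = 1 | obs) = 1/2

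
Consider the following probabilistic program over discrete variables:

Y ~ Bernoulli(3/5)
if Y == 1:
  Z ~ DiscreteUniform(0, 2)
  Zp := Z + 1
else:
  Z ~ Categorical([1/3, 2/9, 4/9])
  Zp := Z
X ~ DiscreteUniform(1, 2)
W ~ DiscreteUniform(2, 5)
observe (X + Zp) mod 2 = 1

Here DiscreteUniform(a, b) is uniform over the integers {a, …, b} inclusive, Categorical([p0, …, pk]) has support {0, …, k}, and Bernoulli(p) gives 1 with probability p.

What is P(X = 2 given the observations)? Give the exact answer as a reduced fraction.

Enumerate traces; 24 have nonzero weight after conditioning:
  (Y=0, Z=0, X=1, W=2) weight 1/60
  (Y=0, Z=0, X=1, W=3) weight 1/60
  (Y=0, Z=0, X=1, W=4) weight 1/60
  (Y=0, Z=0, X=1, W=5) weight 1/60
  (Y=0, Z=1, X=2, W=2) weight 1/90
  (Y=0, Z=1, X=2, W=3) weight 1/90
  (Y=0, Z=1, X=2, W=4) weight 1/90
  (Y=0, Z=1, X=2, W=5) weight 1/90
  … 16 more
Group by X:
  weight(X=1) = 23/90
  weight(X=2) = 11/45
Total weight = 23/90 + 11/45 = 1/2
P(X=1 | obs) = 23/90 / 1/2 = 23/45
P(X=2 | obs) = 11/45 / 1/2 = 22/45

P(X = 2 | obs) = 22/45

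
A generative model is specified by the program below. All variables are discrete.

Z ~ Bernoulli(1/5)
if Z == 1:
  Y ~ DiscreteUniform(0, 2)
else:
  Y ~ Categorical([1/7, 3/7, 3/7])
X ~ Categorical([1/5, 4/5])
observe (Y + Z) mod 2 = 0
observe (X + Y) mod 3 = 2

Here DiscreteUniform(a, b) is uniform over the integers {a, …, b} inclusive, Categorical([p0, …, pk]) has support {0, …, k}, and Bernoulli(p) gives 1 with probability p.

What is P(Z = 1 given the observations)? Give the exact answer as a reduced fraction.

P(Z = 1 | obs) = 7/16

Enumerate traces; 2 have nonzero weight after conditioning:
  (Z=0, Y=2, X=0) weight 12/175
  (Z=1, Y=1, X=1) weight 4/75
Group by Z:
  weight(Z=0) = 12/175
  weight(Z=1) = 4/75
Total weight = 12/175 + 4/75 = 64/525
P(Z=0 | obs) = 12/175 / 64/525 = 9/16
P(Z=1 | obs) = 4/75 / 64/525 = 7/16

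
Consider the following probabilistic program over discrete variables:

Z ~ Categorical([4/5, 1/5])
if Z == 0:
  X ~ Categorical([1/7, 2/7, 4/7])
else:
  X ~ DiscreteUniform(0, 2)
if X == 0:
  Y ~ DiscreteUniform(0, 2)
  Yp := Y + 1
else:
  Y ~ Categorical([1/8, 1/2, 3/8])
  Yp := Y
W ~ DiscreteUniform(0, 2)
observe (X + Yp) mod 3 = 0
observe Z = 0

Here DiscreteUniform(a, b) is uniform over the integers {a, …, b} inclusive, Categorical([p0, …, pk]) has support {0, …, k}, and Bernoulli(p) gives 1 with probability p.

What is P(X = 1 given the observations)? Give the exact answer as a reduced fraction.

P(X = 1 | obs) = 9/37

Enumerate traces; 9 have nonzero weight after conditioning:
  (Z=0, X=0, Y=2, W=0) weight 4/315
  (Z=0, X=0, Y=2, W=1) weight 4/315
  (Z=0, X=0, Y=2, W=2) weight 4/315
  (Z=0, X=1, Y=2, W=0) weight 1/35
  (Z=0, X=1, Y=2, W=1) weight 1/35
  (Z=0, X=1, Y=2, W=2) weight 1/35
  (Z=0, X=2, Y=1, W=0) weight 8/105
  (Z=0, X=2, Y=1, W=1) weight 8/105
  … 1 more
Group by X:
  weight(X=0) = 4/105
  weight(X=1) = 3/35
  weight(X=2) = 8/35
Total weight = 4/105 + 3/35 + 8/35 = 37/105
P(X=0 | obs) = 4/105 / 37/105 = 4/37
P(X=1 | obs) = 3/35 / 37/105 = 9/37
P(X=2 | obs) = 8/35 / 37/105 = 24/37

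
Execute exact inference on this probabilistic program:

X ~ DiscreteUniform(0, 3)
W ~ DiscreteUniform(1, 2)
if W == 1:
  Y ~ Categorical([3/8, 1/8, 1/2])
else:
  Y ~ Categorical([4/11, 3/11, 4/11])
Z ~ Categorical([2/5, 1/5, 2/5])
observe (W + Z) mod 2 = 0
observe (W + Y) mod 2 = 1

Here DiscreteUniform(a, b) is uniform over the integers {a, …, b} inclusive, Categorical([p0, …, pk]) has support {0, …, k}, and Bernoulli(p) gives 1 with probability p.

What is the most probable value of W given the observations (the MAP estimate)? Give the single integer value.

Enumerate traces; 16 have nonzero weight after conditioning:
  (X=0, W=1, Y=0, Z=1) weight 3/320
  (X=0, W=1, Y=2, Z=1) weight 1/80
  (X=0, W=2, Y=1, Z=0) weight 3/220
  (X=0, W=2, Y=1, Z=2) weight 3/220
  (X=1, W=1, Y=0, Z=1) weight 3/320
  (X=1, W=1, Y=2, Z=1) weight 1/80
  (X=1, W=2, Y=1, Z=0) weight 3/220
  (X=1, W=2, Y=1, Z=2) weight 3/220
  … 8 more
Group by W:
  weight(W=1) = 7/80
  weight(W=2) = 6/55
Total weight = 7/80 + 6/55 = 173/880
P(W=1 | obs) = 7/80 / 173/880 = 77/173
P(W=2 | obs) = 6/55 / 173/880 = 96/173
argmax = 2

argmax_v P(W = v | obs) = 2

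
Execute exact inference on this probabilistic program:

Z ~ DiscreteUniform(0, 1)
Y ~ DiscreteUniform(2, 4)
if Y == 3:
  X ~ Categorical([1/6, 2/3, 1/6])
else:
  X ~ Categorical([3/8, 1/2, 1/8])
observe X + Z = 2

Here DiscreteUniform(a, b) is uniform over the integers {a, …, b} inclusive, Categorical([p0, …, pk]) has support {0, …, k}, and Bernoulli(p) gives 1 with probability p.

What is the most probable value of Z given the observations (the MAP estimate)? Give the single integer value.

Enumerate traces; 6 have nonzero weight after conditioning:
  (Z=0, Y=2, X=2) weight 1/48
  (Z=0, Y=3, X=2) weight 1/36
  (Z=0, Y=4, X=2) weight 1/48
  (Z=1, Y=2, X=1) weight 1/12
  (Z=1, Y=3, X=1) weight 1/9
  (Z=1, Y=4, X=1) weight 1/12
Group by Z:
  weight(Z=0) = 5/72
  weight(Z=1) = 5/18
Total weight = 5/72 + 5/18 = 25/72
P(Z=0 | obs) = 5/72 / 25/72 = 1/5
P(Z=1 | obs) = 5/18 / 25/72 = 4/5
argmax = 1

argmax_v P(Z = v | obs) = 1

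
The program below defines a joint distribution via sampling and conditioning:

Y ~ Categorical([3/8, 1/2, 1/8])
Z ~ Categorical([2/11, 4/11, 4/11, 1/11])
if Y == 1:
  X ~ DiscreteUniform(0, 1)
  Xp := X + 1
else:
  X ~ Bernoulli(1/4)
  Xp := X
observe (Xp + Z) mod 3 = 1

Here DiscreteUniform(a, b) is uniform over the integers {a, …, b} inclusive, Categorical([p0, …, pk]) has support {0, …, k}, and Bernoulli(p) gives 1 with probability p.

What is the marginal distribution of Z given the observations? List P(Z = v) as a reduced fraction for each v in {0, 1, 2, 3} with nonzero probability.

Enumerate traces; 9 have nonzero weight after conditioning:
  (Y=0, Z=0, X=1) weight 3/176
  (Y=0, Z=1, X=0) weight 9/88
  (Y=0, Z=3, X=1) weight 3/352
  (Y=1, Z=0, X=0) weight 1/22
  (Y=1, Z=2, X=1) weight 1/11
  (Y=1, Z=3, X=0) weight 1/44
  (Y=2, Z=0, X=1) weight 1/176
  (Y=2, Z=1, X=0) weight 3/88
  … 1 more
Group by Z:
  weight(Z=0) = 3/44
  weight(Z=1) = 3/22
  weight(Z=2) = 1/11
  weight(Z=3) = 3/88
Total weight = 3/44 + 3/22 + 1/11 + 3/88 = 29/88
P(Z=0 | obs) = 3/44 / 29/88 = 6/29
P(Z=1 | obs) = 3/22 / 29/88 = 12/29
P(Z=2 | obs) = 1/11 / 29/88 = 8/29
P(Z=3 | obs) = 3/88 / 29/88 = 3/29

P(Z=0) = 6/29, P(Z=1) = 12/29, P(Z=2) = 8/29, P(Z=3) = 3/29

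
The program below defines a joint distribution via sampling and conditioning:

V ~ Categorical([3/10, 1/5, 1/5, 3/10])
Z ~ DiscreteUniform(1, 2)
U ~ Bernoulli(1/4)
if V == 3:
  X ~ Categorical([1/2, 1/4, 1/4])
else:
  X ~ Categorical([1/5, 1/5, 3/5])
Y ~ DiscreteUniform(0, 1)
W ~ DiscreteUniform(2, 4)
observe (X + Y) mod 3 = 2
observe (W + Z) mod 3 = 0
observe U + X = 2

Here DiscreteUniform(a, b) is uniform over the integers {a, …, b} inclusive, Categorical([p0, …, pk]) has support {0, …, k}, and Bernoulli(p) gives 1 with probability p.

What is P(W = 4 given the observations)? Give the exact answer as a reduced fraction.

Enumerate traces; 16 have nonzero weight after conditioning:
  (V=0, Z=1, U=0, X=2, Y=0, W=2) weight 9/800
  (V=0, Z=1, U=1, X=1, Y=1, W=2) weight 1/800
  (V=0, Z=2, U=0, X=2, Y=0, W=4) weight 9/800
  (V=0, Z=2, U=1, X=1, Y=1, W=4) weight 1/800
  (V=1, Z=1, U=0, X=2, Y=0, W=2) weight 3/400
  (V=1, Z=1, U=1, X=1, Y=1, W=2) weight 1/1200
  (V=1, Z=2, U=0, X=2, Y=0, W=4) weight 3/400
  (V=1, Z=2, U=1, X=1, Y=1, W=4) weight 1/1200
  … 8 more
Group by W:
  weight(W=2) = 17/480
  weight(W=4) = 17/480
Total weight = 17/480 + 17/480 = 17/240
P(W=2 | obs) = 17/480 / 17/240 = 1/2
P(W=4 | obs) = 17/480 / 17/240 = 1/2

P(W = 4 | obs) = 1/2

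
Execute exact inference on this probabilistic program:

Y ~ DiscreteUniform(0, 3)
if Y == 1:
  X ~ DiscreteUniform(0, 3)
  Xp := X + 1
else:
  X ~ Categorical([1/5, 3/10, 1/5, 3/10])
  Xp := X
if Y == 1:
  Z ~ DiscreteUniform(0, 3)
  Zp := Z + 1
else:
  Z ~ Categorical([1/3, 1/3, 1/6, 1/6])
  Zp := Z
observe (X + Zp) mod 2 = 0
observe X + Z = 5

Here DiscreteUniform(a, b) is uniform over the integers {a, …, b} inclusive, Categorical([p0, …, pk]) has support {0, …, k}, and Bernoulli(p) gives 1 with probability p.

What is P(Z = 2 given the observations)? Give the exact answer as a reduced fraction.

P(Z = 2 | obs) = 1/2

Enumerate traces; 2 have nonzero weight after conditioning:
  (Y=1, X=2, Z=3) weight 1/64
  (Y=1, X=3, Z=2) weight 1/64
Group by Z:
  weight(Z=2) = 1/64
  weight(Z=3) = 1/64
Total weight = 1/64 + 1/64 = 1/32
P(Z=2 | obs) = 1/64 / 1/32 = 1/2
P(Z=3 | obs) = 1/64 / 1/32 = 1/2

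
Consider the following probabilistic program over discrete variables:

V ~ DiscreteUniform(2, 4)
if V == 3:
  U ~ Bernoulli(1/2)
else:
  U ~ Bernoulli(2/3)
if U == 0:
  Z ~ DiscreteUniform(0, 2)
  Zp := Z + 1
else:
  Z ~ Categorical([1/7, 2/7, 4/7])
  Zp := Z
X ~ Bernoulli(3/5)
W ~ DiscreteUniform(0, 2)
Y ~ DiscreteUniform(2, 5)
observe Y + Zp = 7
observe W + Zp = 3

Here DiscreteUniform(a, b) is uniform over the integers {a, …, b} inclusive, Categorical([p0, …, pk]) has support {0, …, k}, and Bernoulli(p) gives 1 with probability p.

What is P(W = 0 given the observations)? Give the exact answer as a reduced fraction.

P(W = 0 | obs) = 49/230

Enumerate traces; 18 have nonzero weight after conditioning:
  (V=2, U=0, Z=1, X=0, W=1, Y=5) weight 1/810
  (V=2, U=0, Z=1, X=1, W=1, Y=5) weight 1/540
  (V=2, U=0, Z=2, X=0, W=0, Y=4) weight 1/810
  (V=2, U=0, Z=2, X=1, W=0, Y=4) weight 1/540
  (V=2, U=1, Z=2, X=0, W=1, Y=5) weight 4/945
  (V=2, U=1, Z=2, X=1, W=1, Y=5) weight 2/315
  (V=3, U=0, Z=1, X=0, W=1, Y=5) weight 1/540
  (V=3, U=0, Z=1, X=1, W=1, Y=5) weight 1/360
  … 10 more
Group by W:
  weight(W=0) = 7/648
  weight(W=1) = 181/4536
Total weight = 7/648 + 181/4536 = 115/2268
P(W=0 | obs) = 7/648 / 115/2268 = 49/230
P(W=1 | obs) = 181/4536 / 115/2268 = 181/230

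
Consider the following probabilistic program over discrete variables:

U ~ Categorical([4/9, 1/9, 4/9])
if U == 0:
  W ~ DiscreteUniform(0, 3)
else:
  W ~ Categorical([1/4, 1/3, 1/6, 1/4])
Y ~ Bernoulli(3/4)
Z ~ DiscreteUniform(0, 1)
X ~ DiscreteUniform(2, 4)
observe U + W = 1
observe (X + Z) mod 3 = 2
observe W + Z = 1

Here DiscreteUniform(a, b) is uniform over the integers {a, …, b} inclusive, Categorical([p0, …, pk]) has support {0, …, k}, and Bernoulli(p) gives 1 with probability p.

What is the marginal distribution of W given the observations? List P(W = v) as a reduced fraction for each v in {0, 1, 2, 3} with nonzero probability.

Enumerate traces; 4 have nonzero weight after conditioning:
  (U=0, W=1, Y=0, Z=0, X=2) weight 1/216
  (U=0, W=1, Y=1, Z=0, X=2) weight 1/72
  (U=1, W=0, Y=0, Z=1, X=4) weight 1/864
  (U=1, W=0, Y=1, Z=1, X=4) weight 1/288
Group by W:
  weight(W=0) = 1/216
  weight(W=1) = 1/54
Total weight = 1/216 + 1/54 = 5/216
P(W=0 | obs) = 1/216 / 5/216 = 1/5
P(W=1 | obs) = 1/54 / 5/216 = 4/5

P(W=0) = 1/5, P(W=1) = 4/5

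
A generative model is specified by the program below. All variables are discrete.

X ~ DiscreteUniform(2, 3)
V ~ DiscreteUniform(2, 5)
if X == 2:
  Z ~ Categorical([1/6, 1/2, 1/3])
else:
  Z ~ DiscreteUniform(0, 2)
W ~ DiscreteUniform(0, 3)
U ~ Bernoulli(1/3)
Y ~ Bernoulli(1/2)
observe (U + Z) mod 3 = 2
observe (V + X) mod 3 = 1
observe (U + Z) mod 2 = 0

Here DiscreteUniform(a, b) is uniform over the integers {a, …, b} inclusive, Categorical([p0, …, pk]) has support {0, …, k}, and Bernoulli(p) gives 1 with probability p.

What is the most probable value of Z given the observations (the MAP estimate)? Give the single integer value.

argmax_v P(Z = v | obs) = 2

Enumerate traces; 48 have nonzero weight after conditioning:
  (X=2, V=2, Z=1, W=0, U=1, Y=0) weight 1/384
  (X=2, V=2, Z=1, W=0, U=1, Y=1) weight 1/384
  (X=2, V=2, Z=1, W=1, U=1, Y=0) weight 1/384
  (X=2, V=2, Z=1, W=1, U=1, Y=1) weight 1/384
  (X=2, V=2, Z=1, W=2, U=1, Y=0) weight 1/384
  (X=2, V=2, Z=1, W=2, U=1, Y=1) weight 1/384
  (X=2, V=2, Z=1, W=3, U=1, Y=0) weight 1/384
  (X=2, V=2, Z=1, W=3, U=1, Y=1) weight 1/384
  (X=2, V=2, Z=2, W=0, U=0, Y=0) weight 1/288
  … 39 more
Group by Z:
  weight(Z=1) = 1/18
  weight(Z=2) = 1/12
Total weight = 1/18 + 1/12 = 5/36
P(Z=1 | obs) = 1/18 / 5/36 = 2/5
P(Z=2 | obs) = 1/12 / 5/36 = 3/5
argmax = 2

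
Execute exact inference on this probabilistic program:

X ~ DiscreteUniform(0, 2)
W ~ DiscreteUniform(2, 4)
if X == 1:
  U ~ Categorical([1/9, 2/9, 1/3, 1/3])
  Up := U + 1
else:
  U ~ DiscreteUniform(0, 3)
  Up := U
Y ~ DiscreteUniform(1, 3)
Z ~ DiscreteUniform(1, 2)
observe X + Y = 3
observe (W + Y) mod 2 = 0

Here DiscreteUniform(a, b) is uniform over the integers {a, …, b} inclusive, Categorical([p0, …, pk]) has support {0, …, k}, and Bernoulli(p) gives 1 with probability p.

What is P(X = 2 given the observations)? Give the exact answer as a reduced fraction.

Enumerate traces; 32 have nonzero weight after conditioning:
  (X=0, W=3, U=0, Y=3, Z=1) weight 1/216
  (X=0, W=3, U=0, Y=3, Z=2) weight 1/216
  (X=0, W=3, U=1, Y=3, Z=1) weight 1/216
  (X=0, W=3, U=1, Y=3, Z=2) weight 1/216
  (X=0, W=3, U=2, Y=3, Z=1) weight 1/216
  (X=0, W=3, U=2, Y=3, Z=2) weight 1/216
  (X=0, W=3, U=3, Y=3, Z=1) weight 1/216
  (X=0, W=3, U=3, Y=3, Z=2) weight 1/216
  (X=1, W=2, U=0, Y=2, Z=1) weight 1/486
  (X=2, W=3, U=0, Y=1, Z=1) weight 1/216
  … 22 more
Group by X:
  weight(X=0) = 1/27
  weight(X=1) = 2/27
  weight(X=2) = 1/27
Total weight = 1/27 + 2/27 + 1/27 = 4/27
P(X=0 | obs) = 1/27 / 4/27 = 1/4
P(X=1 | obs) = 2/27 / 4/27 = 1/2
P(X=2 | obs) = 1/27 / 4/27 = 1/4

P(X = 2 | obs) = 1/4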